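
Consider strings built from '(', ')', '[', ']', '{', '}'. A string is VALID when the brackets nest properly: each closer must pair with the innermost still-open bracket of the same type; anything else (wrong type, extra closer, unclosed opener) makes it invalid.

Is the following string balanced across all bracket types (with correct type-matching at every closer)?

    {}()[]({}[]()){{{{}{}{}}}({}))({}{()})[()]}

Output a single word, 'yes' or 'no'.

pos 0: push '{'; stack = {
pos 1: '}' matches '{'; pop; stack = (empty)
pos 2: push '('; stack = (
pos 3: ')' matches '('; pop; stack = (empty)
pos 4: push '['; stack = [
pos 5: ']' matches '['; pop; stack = (empty)
pos 6: push '('; stack = (
pos 7: push '{'; stack = ({
pos 8: '}' matches '{'; pop; stack = (
pos 9: push '['; stack = ([
pos 10: ']' matches '['; pop; stack = (
pos 11: push '('; stack = ((
pos 12: ')' matches '('; pop; stack = (
pos 13: ')' matches '('; pop; stack = (empty)
pos 14: push '{'; stack = {
pos 15: push '{'; stack = {{
pos 16: push '{'; stack = {{{
pos 17: push '{'; stack = {{{{
pos 18: '}' matches '{'; pop; stack = {{{
pos 19: push '{'; stack = {{{{
pos 20: '}' matches '{'; pop; stack = {{{
pos 21: push '{'; stack = {{{{
pos 22: '}' matches '{'; pop; stack = {{{
pos 23: '}' matches '{'; pop; stack = {{
pos 24: '}' matches '{'; pop; stack = {
pos 25: push '('; stack = {(
pos 26: push '{'; stack = {({
pos 27: '}' matches '{'; pop; stack = {(
pos 28: ')' matches '('; pop; stack = {
pos 29: saw closer ')' but top of stack is '{' (expected '}') → INVALID
Verdict: type mismatch at position 29: ')' closes '{' → no

Answer: no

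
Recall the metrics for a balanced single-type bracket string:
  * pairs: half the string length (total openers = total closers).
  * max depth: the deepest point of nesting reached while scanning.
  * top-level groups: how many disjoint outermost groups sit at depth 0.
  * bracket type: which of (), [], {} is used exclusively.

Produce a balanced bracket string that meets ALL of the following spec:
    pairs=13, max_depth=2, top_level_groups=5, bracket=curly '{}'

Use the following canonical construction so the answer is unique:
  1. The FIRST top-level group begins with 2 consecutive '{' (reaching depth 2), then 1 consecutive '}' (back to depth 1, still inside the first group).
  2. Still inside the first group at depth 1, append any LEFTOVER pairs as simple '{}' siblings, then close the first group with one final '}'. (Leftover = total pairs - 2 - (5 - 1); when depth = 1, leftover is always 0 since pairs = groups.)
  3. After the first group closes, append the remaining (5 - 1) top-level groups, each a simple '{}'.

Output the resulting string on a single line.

Spec: pairs=13 depth=2 groups=5
Leftover pairs = 13 - 2 - (5-1) = 7
First group: deep chain of depth 2 + 7 sibling pairs
Remaining 4 groups: simple '{}' each

Answer: {{}{}{}{}{}{}{}{}}{}{}{}{}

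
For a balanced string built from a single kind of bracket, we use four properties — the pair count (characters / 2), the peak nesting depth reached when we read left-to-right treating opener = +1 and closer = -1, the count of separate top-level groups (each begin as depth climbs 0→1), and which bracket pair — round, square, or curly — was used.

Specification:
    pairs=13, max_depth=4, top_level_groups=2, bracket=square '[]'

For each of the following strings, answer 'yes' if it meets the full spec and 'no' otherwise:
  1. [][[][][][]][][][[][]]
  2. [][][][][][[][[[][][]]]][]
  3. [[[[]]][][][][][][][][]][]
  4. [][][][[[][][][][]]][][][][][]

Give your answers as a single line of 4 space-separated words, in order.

Answer: no no yes no

Derivation:
String 1 '[][[][][][]][][][[][]]': depth seq [1 0 1 2 1 2 1 2 1 2 1 0 1 0 1 0 1 2 1 2 1 0]
  -> pairs=11 depth=2 groups=5 -> no
String 2 '[][][][][][[][[[][][]]]][]': depth seq [1 0 1 0 1 0 1 0 1 0 1 2 1 2 3 4 3 4 3 4 3 2 1 0 1 0]
  -> pairs=13 depth=4 groups=7 -> no
String 3 '[[[[]]][][][][][][][][]][]': depth seq [1 2 3 4 3 2 1 2 1 2 1 2 1 2 1 2 1 2 1 2 1 2 1 0 1 0]
  -> pairs=13 depth=4 groups=2 -> yes
String 4 '[][][][[[][][][][]]][][][][][]': depth seq [1 0 1 0 1 0 1 2 3 2 3 2 3 2 3 2 3 2 1 0 1 0 1 0 1 0 1 0 1 0]
  -> pairs=15 depth=3 groups=9 -> no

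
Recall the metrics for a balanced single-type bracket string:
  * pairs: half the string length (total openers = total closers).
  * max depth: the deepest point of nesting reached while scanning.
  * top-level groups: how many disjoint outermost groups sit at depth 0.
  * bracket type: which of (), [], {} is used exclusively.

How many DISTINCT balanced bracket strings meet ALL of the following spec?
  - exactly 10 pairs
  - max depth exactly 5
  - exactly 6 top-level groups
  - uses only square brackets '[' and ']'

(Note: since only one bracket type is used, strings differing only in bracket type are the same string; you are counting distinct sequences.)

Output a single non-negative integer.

Spec: pairs=10 depth=5 groups=6
Count(depth <= 5) = 429
Count(depth <= 4) = 423
Count(depth == 5) = 429 - 423 = 6

Answer: 6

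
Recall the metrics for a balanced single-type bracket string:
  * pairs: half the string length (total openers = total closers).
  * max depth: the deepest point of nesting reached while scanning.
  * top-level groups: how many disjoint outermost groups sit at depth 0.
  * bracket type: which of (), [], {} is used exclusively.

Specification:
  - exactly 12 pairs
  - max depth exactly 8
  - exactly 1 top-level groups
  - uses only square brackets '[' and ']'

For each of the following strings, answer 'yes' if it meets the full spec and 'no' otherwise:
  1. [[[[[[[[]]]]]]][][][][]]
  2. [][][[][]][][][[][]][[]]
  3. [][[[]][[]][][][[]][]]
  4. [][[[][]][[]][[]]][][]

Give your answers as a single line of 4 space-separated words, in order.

String 1 '[[[[[[[[]]]]]]][][][][]]': depth seq [1 2 3 4 5 6 7 8 7 6 5 4 3 2 1 2 1 2 1 2 1 2 1 0]
  -> pairs=12 depth=8 groups=1 -> yes
String 2 '[][][[][]][][][[][]][[]]': depth seq [1 0 1 0 1 2 1 2 1 0 1 0 1 0 1 2 1 2 1 0 1 2 1 0]
  -> pairs=12 depth=2 groups=7 -> no
String 3 '[][[[]][[]][][][[]][]]': depth seq [1 0 1 2 3 2 1 2 3 2 1 2 1 2 1 2 3 2 1 2 1 0]
  -> pairs=11 depth=3 groups=2 -> no
String 4 '[][[[][]][[]][[]]][][]': depth seq [1 0 1 2 3 2 3 2 1 2 3 2 1 2 3 2 1 0 1 0 1 0]
  -> pairs=11 depth=3 groups=4 -> no

Answer: yes no no no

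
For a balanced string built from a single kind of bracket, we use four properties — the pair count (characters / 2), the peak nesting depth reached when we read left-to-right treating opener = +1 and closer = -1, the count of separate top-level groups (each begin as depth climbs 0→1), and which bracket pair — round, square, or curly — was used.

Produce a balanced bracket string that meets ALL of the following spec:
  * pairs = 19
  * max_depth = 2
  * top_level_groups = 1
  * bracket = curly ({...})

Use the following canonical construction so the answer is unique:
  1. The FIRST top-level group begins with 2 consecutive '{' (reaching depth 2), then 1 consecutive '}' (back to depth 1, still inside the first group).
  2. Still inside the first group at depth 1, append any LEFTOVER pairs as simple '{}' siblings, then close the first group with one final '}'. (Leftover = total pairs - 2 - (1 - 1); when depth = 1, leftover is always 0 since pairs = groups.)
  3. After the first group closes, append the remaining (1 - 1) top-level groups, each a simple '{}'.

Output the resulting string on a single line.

Spec: pairs=19 depth=2 groups=1
Leftover pairs = 19 - 2 - (1-1) = 17
First group: deep chain of depth 2 + 17 sibling pairs
Remaining 0 groups: simple '{}' each

Answer: {{}{}{}{}{}{}{}{}{}{}{}{}{}{}{}{}{}{}}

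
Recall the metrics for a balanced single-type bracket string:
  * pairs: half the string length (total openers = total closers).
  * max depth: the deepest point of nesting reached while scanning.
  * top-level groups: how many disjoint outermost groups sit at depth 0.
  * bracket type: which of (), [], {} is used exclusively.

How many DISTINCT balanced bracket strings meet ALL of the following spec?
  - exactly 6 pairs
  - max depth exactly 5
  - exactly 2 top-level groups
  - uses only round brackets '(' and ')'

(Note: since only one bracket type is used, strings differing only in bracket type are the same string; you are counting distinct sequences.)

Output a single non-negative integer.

Answer: 2

Derivation:
Spec: pairs=6 depth=5 groups=2
Count(depth <= 5) = 42
Count(depth <= 4) = 40
Count(depth == 5) = 42 - 40 = 2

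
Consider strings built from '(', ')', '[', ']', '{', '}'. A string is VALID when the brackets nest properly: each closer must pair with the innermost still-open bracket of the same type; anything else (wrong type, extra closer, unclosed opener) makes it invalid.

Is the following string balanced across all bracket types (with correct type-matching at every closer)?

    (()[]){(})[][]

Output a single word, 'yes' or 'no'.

Answer: no

Derivation:
pos 0: push '('; stack = (
pos 1: push '('; stack = ((
pos 2: ')' matches '('; pop; stack = (
pos 3: push '['; stack = ([
pos 4: ']' matches '['; pop; stack = (
pos 5: ')' matches '('; pop; stack = (empty)
pos 6: push '{'; stack = {
pos 7: push '('; stack = {(
pos 8: saw closer '}' but top of stack is '(' (expected ')') → INVALID
Verdict: type mismatch at position 8: '}' closes '(' → no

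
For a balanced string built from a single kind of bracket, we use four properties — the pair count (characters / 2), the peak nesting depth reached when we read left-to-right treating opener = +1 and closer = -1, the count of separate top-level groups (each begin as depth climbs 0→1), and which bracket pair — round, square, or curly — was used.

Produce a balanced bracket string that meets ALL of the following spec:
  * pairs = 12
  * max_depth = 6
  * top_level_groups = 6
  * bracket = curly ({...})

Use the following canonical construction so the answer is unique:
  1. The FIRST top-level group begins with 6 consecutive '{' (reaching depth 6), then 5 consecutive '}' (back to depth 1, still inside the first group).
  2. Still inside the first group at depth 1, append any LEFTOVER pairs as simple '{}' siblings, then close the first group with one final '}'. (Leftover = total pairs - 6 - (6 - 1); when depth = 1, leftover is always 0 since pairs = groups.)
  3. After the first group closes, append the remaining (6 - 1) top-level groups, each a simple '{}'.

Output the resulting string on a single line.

Answer: {{{{{{}}}}}{}}{}{}{}{}{}

Derivation:
Spec: pairs=12 depth=6 groups=6
Leftover pairs = 12 - 6 - (6-1) = 1
First group: deep chain of depth 6 + 1 sibling pairs
Remaining 5 groups: simple '{}' each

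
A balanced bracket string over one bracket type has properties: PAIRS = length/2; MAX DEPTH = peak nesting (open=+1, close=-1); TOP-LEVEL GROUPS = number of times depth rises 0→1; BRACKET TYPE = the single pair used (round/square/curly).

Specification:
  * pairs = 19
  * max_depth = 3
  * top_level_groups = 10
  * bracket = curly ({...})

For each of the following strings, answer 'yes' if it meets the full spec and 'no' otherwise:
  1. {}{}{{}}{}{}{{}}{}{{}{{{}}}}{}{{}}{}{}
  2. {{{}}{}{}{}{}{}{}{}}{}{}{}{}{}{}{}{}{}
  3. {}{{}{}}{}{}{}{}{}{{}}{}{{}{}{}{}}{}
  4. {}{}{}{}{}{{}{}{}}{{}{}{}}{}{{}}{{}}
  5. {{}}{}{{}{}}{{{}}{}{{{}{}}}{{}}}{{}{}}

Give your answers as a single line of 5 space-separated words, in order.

String 1 '{}{}{{}}{}{}{{}}{}{{}{{{}}}}{}{{}}{}{}': depth seq [1 0 1 0 1 2 1 0 1 0 1 0 1 2 1 0 1 0 1 2 1 2 3 4 3 2 1 0 1 0 1 2 1 0 1 0 1 0]
  -> pairs=19 depth=4 groups=12 -> no
String 2 '{{{}}{}{}{}{}{}{}{}}{}{}{}{}{}{}{}{}{}': depth seq [1 2 3 2 1 2 1 2 1 2 1 2 1 2 1 2 1 2 1 0 1 0 1 0 1 0 1 0 1 0 1 0 1 0 1 0 1 0]
  -> pairs=19 depth=3 groups=10 -> yes
String 3 '{}{{}{}}{}{}{}{}{}{{}}{}{{}{}{}{}}{}': depth seq [1 0 1 2 1 2 1 0 1 0 1 0 1 0 1 0 1 0 1 2 1 0 1 0 1 2 1 2 1 2 1 2 1 0 1 0]
  -> pairs=18 depth=2 groups=11 -> no
String 4 '{}{}{}{}{}{{}{}{}}{{}{}{}}{}{{}}{{}}': depth seq [1 0 1 0 1 0 1 0 1 0 1 2 1 2 1 2 1 0 1 2 1 2 1 2 1 0 1 0 1 2 1 0 1 2 1 0]
  -> pairs=18 depth=2 groups=10 -> no
String 5 '{{}}{}{{}{}}{{{}}{}{{{}{}}}{{}}}{{}{}}': depth seq [1 2 1 0 1 0 1 2 1 2 1 0 1 2 3 2 1 2 1 2 3 4 3 4 3 2 1 2 3 2 1 0 1 2 1 2 1 0]
  -> pairs=19 depth=4 groups=5 -> no

Answer: no yes no no no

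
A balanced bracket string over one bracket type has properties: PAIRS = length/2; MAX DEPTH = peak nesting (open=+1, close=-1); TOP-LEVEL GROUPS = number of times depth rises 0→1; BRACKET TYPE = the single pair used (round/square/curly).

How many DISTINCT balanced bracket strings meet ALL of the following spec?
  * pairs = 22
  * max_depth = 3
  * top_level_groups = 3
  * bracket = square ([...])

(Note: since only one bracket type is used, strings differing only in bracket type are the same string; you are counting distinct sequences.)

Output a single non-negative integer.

Answer: 17891118

Derivation:
Spec: pairs=22 depth=3 groups=3
Count(depth <= 3) = 17891328
Count(depth <= 2) = 210
Count(depth == 3) = 17891328 - 210 = 17891118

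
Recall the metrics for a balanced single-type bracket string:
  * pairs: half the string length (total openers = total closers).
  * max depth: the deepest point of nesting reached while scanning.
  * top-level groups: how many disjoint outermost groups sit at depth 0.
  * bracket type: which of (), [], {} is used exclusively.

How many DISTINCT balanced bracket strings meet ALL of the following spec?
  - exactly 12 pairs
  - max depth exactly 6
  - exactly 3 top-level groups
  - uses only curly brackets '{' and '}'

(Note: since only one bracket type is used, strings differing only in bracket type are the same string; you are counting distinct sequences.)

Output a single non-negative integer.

Answer: 5925

Derivation:
Spec: pairs=12 depth=6 groups=3
Count(depth <= 6) = 39650
Count(depth <= 5) = 33725
Count(depth == 6) = 39650 - 33725 = 5925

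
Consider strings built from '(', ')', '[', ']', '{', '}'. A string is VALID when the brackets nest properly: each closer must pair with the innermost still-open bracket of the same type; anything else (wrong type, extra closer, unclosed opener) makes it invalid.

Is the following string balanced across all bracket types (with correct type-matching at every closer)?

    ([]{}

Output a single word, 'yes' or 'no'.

pos 0: push '('; stack = (
pos 1: push '['; stack = ([
pos 2: ']' matches '['; pop; stack = (
pos 3: push '{'; stack = ({
pos 4: '}' matches '{'; pop; stack = (
end: stack still non-empty (() → INVALID
Verdict: unclosed openers at end: ( → no

Answer: no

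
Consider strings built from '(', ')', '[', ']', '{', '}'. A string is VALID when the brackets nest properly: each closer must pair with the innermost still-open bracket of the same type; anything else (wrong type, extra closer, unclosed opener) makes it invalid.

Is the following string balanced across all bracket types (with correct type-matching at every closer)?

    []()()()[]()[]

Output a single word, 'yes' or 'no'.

pos 0: push '['; stack = [
pos 1: ']' matches '['; pop; stack = (empty)
pos 2: push '('; stack = (
pos 3: ')' matches '('; pop; stack = (empty)
pos 4: push '('; stack = (
pos 5: ')' matches '('; pop; stack = (empty)
pos 6: push '('; stack = (
pos 7: ')' matches '('; pop; stack = (empty)
pos 8: push '['; stack = [
pos 9: ']' matches '['; pop; stack = (empty)
pos 10: push '('; stack = (
pos 11: ')' matches '('; pop; stack = (empty)
pos 12: push '['; stack = [
pos 13: ']' matches '['; pop; stack = (empty)
end: stack empty → VALID
Verdict: properly nested → yes

Answer: yes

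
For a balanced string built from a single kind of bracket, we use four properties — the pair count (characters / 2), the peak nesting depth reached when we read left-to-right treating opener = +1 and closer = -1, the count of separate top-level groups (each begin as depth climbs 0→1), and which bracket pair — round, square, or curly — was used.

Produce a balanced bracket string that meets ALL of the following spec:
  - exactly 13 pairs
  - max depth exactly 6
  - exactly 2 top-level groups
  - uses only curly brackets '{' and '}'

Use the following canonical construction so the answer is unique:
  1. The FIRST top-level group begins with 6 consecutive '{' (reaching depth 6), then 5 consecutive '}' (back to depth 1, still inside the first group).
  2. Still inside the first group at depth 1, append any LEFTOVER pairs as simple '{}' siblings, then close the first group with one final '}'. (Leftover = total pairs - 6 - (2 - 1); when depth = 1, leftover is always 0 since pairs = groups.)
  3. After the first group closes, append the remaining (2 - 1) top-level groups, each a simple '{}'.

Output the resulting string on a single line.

Answer: {{{{{{}}}}}{}{}{}{}{}{}}{}

Derivation:
Spec: pairs=13 depth=6 groups=2
Leftover pairs = 13 - 6 - (2-1) = 6
First group: deep chain of depth 6 + 6 sibling pairs
Remaining 1 groups: simple '{}' each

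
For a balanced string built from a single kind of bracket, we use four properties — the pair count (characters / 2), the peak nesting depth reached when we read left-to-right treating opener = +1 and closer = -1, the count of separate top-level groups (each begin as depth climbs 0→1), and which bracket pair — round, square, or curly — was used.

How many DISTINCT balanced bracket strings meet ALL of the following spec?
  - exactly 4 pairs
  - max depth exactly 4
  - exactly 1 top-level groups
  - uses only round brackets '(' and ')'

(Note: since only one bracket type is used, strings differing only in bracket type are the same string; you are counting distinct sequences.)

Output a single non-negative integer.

Answer: 1

Derivation:
Spec: pairs=4 depth=4 groups=1
Count(depth <= 4) = 5
Count(depth <= 3) = 4
Count(depth == 4) = 5 - 4 = 1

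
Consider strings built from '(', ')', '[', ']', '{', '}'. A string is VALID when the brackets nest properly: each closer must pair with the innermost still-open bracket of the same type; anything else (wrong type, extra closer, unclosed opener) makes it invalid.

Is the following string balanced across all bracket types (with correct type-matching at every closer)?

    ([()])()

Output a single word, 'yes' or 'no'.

Answer: yes

Derivation:
pos 0: push '('; stack = (
pos 1: push '['; stack = ([
pos 2: push '('; stack = ([(
pos 3: ')' matches '('; pop; stack = ([
pos 4: ']' matches '['; pop; stack = (
pos 5: ')' matches '('; pop; stack = (empty)
pos 6: push '('; stack = (
pos 7: ')' matches '('; pop; stack = (empty)
end: stack empty → VALID
Verdict: properly nested → yes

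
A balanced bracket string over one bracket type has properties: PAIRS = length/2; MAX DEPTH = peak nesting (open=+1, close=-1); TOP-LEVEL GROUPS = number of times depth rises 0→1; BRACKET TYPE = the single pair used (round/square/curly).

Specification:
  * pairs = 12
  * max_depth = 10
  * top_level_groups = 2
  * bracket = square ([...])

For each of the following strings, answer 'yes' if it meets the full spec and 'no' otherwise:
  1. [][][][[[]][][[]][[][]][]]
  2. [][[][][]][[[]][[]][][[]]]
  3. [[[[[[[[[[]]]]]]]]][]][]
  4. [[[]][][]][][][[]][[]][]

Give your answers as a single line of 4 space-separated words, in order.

String 1 '[][][][[[]][][[]][[][]][]]': depth seq [1 0 1 0 1 0 1 2 3 2 1 2 1 2 3 2 1 2 3 2 3 2 1 2 1 0]
  -> pairs=13 depth=3 groups=4 -> no
String 2 '[][[][][]][[[]][[]][][[]]]': depth seq [1 0 1 2 1 2 1 2 1 0 1 2 3 2 1 2 3 2 1 2 1 2 3 2 1 0]
  -> pairs=13 depth=3 groups=3 -> no
String 3 '[[[[[[[[[[]]]]]]]]][]][]': depth seq [1 2 3 4 5 6 7 8 9 10 9 8 7 6 5 4 3 2 1 2 1 0 1 0]
  -> pairs=12 depth=10 groups=2 -> yes
String 4 '[[[]][][]][][][[]][[]][]': depth seq [1 2 3 2 1 2 1 2 1 0 1 0 1 0 1 2 1 0 1 2 1 0 1 0]
  -> pairs=12 depth=3 groups=6 -> no

Answer: no no yes no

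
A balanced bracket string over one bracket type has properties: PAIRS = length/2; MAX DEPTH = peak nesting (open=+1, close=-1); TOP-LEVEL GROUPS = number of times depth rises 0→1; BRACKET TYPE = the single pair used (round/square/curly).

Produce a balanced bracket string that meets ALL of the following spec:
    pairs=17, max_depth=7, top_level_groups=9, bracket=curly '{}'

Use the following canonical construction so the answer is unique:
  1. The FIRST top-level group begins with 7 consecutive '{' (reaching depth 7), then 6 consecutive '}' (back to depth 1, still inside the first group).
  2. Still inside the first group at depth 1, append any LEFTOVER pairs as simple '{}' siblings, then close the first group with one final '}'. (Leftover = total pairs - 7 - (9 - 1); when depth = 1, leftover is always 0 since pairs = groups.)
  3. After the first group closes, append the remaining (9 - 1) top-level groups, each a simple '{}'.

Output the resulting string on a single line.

Spec: pairs=17 depth=7 groups=9
Leftover pairs = 17 - 7 - (9-1) = 2
First group: deep chain of depth 7 + 2 sibling pairs
Remaining 8 groups: simple '{}' each

Answer: {{{{{{{}}}}}}{}{}}{}{}{}{}{}{}{}{}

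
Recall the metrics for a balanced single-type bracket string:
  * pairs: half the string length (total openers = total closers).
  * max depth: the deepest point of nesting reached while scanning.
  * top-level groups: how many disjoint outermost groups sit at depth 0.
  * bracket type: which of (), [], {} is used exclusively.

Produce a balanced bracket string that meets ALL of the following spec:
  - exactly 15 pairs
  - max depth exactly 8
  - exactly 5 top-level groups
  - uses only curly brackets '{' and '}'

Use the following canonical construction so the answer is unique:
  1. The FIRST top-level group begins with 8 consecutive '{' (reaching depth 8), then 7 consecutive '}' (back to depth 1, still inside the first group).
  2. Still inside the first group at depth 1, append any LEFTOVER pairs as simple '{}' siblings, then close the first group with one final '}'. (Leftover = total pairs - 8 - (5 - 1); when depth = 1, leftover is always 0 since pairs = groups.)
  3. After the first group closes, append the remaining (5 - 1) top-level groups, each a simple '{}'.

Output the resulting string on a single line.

Answer: {{{{{{{{}}}}}}}{}{}{}}{}{}{}{}

Derivation:
Spec: pairs=15 depth=8 groups=5
Leftover pairs = 15 - 8 - (5-1) = 3
First group: deep chain of depth 8 + 3 sibling pairs
Remaining 4 groups: simple '{}' each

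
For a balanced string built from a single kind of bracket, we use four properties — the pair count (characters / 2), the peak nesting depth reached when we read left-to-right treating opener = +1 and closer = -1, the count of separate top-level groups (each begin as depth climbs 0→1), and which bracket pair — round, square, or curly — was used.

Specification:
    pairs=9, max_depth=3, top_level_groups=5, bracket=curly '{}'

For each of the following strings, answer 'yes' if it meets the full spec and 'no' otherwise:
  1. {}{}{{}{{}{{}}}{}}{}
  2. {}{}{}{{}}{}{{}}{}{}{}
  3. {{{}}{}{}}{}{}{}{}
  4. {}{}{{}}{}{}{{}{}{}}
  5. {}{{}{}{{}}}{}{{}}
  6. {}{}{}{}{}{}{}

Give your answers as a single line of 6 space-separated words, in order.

String 1 '{}{}{{}{{}{{}}}{}}{}': depth seq [1 0 1 0 1 2 1 2 3 2 3 4 3 2 1 2 1 0 1 0]
  -> pairs=10 depth=4 groups=4 -> no
String 2 '{}{}{}{{}}{}{{}}{}{}{}': depth seq [1 0 1 0 1 0 1 2 1 0 1 0 1 2 1 0 1 0 1 0 1 0]
  -> pairs=11 depth=2 groups=9 -> no
String 3 '{{{}}{}{}}{}{}{}{}': depth seq [1 2 3 2 1 2 1 2 1 0 1 0 1 0 1 0 1 0]
  -> pairs=9 depth=3 groups=5 -> yes
String 4 '{}{}{{}}{}{}{{}{}{}}': depth seq [1 0 1 0 1 2 1 0 1 0 1 0 1 2 1 2 1 2 1 0]
  -> pairs=10 depth=2 groups=6 -> no
String 5 '{}{{}{}{{}}}{}{{}}': depth seq [1 0 1 2 1 2 1 2 3 2 1 0 1 0 1 2 1 0]
  -> pairs=9 depth=3 groups=4 -> no
String 6 '{}{}{}{}{}{}{}': depth seq [1 0 1 0 1 0 1 0 1 0 1 0 1 0]
  -> pairs=7 depth=1 groups=7 -> no

Answer: no no yes no no no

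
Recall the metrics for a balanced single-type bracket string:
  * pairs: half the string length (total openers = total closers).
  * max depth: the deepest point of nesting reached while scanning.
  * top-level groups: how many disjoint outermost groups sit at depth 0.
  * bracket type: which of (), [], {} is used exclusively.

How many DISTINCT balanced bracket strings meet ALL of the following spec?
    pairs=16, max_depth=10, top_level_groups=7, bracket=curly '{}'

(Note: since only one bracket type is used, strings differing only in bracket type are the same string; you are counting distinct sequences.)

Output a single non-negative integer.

Spec: pairs=16 depth=10 groups=7
Count(depth <= 10) = 572033
Count(depth <= 9) = 572026
Count(depth == 10) = 572033 - 572026 = 7

Answer: 7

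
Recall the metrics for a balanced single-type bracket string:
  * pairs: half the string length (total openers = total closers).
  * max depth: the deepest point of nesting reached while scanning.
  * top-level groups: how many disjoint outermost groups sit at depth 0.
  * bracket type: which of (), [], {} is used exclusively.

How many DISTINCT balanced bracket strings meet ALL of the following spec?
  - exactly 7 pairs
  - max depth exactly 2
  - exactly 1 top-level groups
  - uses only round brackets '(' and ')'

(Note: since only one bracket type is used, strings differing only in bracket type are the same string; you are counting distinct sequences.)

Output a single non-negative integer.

Answer: 1

Derivation:
Spec: pairs=7 depth=2 groups=1
Count(depth <= 2) = 1
Count(depth <= 1) = 0
Count(depth == 2) = 1 - 0 = 1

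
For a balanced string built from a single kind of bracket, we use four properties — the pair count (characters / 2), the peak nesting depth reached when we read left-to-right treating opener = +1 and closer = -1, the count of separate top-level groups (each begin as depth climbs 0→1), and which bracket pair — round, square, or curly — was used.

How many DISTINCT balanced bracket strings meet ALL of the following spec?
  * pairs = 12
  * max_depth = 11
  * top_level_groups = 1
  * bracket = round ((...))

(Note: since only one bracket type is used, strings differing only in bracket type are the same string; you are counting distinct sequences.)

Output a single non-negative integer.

Spec: pairs=12 depth=11 groups=1
Count(depth <= 11) = 58785
Count(depth <= 10) = 58766
Count(depth == 11) = 58785 - 58766 = 19

Answer: 19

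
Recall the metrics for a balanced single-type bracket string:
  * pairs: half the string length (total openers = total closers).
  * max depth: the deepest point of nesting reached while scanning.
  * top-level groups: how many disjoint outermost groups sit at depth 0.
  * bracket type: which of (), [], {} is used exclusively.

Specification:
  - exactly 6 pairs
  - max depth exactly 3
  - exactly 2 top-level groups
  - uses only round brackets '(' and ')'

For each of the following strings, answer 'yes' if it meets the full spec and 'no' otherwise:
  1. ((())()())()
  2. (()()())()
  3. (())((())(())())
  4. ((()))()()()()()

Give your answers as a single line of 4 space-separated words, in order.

Answer: yes no no no

Derivation:
String 1 '((())()())()': depth seq [1 2 3 2 1 2 1 2 1 0 1 0]
  -> pairs=6 depth=3 groups=2 -> yes
String 2 '(()()())()': depth seq [1 2 1 2 1 2 1 0 1 0]
  -> pairs=5 depth=2 groups=2 -> no
String 3 '(())((())(())())': depth seq [1 2 1 0 1 2 3 2 1 2 3 2 1 2 1 0]
  -> pairs=8 depth=3 groups=2 -> no
String 4 '((()))()()()()()': depth seq [1 2 3 2 1 0 1 0 1 0 1 0 1 0 1 0]
  -> pairs=8 depth=3 groups=6 -> no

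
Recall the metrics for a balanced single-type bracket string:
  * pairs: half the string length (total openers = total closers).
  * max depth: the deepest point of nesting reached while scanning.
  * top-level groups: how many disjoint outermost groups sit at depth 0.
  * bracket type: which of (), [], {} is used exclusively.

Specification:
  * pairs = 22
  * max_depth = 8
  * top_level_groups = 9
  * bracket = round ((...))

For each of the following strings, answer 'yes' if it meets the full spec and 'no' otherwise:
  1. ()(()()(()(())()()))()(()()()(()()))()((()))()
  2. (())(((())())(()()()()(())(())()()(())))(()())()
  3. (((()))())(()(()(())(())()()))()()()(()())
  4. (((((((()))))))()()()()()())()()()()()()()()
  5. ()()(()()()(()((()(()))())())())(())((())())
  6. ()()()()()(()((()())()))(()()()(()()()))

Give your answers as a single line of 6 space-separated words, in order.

String 1 '()(()()(()(())()()))()(()()()(()()))()((()))()': depth seq [1 0 1 2 1 2 1 2 3 2 3 4 3 2 3 2 3 2 1 0 1 0 1 2 1 2 1 2 1 2 3 2 3 2 1 0 1 0 1 2 3 2 1 0 1 0]
  -> pairs=23 depth=4 groups=7 -> no
String 2 '(())(((())())(()()()()(())(())()()(())))(()())()': depth seq [1 2 1 0 1 2 3 4 3 2 3 2 1 2 3 2 3 2 3 2 3 2 3 4 3 2 3 4 3 2 3 2 3 2 3 4 3 2 1 0 1 2 1 2 1 0 1 0]
  -> pairs=24 depth=4 groups=4 -> no
String 3 '(((()))())(()(()(())(())()()))()()()(()())': depth seq [1 2 3 4 3 2 1 2 1 0 1 2 1 2 3 2 3 4 3 2 3 4 3 2 3 2 3 2 1 0 1 0 1 0 1 0 1 2 1 2 1 0]
  -> pairs=21 depth=4 groups=6 -> no
String 4 '(((((((()))))))()()()()()())()()()()()()()()': depth seq [1 2 3 4 5 6 7 8 7 6 5 4 3 2 1 2 1 2 1 2 1 2 1 2 1 2 1 0 1 0 1 0 1 0 1 0 1 0 1 0 1 0 1 0]
  -> pairs=22 depth=8 groups=9 -> yes
String 5 '()()(()()()(()((()(()))())())())(())((())())': depth seq [1 0 1 0 1 2 1 2 1 2 1 2 3 2 3 4 5 4 5 6 5 4 3 4 3 2 3 2 1 2 1 0 1 2 1 0 1 2 3 2 1 2 1 0]
  -> pairs=22 depth=6 groups=5 -> no
String 6 '()()()()()(()((()())()))(()()()(()()()))': depth seq [1 0 1 0 1 0 1 0 1 0 1 2 1 2 3 4 3 4 3 2 3 2 1 0 1 2 1 2 1 2 1 2 3 2 3 2 3 2 1 0]
  -> pairs=20 depth=4 groups=7 -> no

Answer: no no no yes no no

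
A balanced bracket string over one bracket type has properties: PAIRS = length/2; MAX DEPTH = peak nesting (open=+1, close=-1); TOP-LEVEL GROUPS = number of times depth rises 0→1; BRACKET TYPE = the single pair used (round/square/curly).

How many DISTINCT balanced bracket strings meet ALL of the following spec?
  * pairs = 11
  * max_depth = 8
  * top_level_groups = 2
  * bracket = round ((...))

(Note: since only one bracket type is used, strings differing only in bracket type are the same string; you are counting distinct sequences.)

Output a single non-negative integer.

Spec: pairs=11 depth=8 groups=2
Count(depth <= 8) = 16762
Count(depth <= 7) = 16528
Count(depth == 8) = 16762 - 16528 = 234

Answer: 234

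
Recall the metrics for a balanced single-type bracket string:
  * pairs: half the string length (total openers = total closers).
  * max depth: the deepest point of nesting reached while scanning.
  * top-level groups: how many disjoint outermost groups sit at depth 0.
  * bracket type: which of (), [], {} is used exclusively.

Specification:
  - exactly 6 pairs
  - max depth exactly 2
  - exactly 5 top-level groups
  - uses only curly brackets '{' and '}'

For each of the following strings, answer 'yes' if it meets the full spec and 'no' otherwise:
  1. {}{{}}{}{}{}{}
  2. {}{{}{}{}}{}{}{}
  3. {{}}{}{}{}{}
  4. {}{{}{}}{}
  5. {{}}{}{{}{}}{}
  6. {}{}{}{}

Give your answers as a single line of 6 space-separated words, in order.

String 1 '{}{{}}{}{}{}{}': depth seq [1 0 1 2 1 0 1 0 1 0 1 0 1 0]
  -> pairs=7 depth=2 groups=6 -> no
String 2 '{}{{}{}{}}{}{}{}': depth seq [1 0 1 2 1 2 1 2 1 0 1 0 1 0 1 0]
  -> pairs=8 depth=2 groups=5 -> no
String 3 '{{}}{}{}{}{}': depth seq [1 2 1 0 1 0 1 0 1 0 1 0]
  -> pairs=6 depth=2 groups=5 -> yes
String 4 '{}{{}{}}{}': depth seq [1 0 1 2 1 2 1 0 1 0]
  -> pairs=5 depth=2 groups=3 -> no
String 5 '{{}}{}{{}{}}{}': depth seq [1 2 1 0 1 0 1 2 1 2 1 0 1 0]
  -> pairs=7 depth=2 groups=4 -> no
String 6 '{}{}{}{}': depth seq [1 0 1 0 1 0 1 0]
  -> pairs=4 depth=1 groups=4 -> no

Answer: no no yes no no no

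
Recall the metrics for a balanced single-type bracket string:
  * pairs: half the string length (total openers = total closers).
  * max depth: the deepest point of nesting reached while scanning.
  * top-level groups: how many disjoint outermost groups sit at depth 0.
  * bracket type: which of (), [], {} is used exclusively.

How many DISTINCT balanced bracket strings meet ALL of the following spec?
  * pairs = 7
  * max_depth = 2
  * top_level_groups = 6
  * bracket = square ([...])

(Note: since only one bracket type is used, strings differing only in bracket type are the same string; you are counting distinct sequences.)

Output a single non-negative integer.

Spec: pairs=7 depth=2 groups=6
Count(depth <= 2) = 6
Count(depth <= 1) = 0
Count(depth == 2) = 6 - 0 = 6

Answer: 6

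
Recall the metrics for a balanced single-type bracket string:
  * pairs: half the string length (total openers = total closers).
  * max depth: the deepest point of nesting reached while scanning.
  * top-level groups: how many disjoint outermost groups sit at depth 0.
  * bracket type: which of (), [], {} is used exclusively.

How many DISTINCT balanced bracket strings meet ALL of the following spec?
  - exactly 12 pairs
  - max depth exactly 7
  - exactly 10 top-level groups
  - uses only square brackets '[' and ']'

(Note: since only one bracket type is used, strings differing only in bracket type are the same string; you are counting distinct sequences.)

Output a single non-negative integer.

Spec: pairs=12 depth=7 groups=10
Count(depth <= 7) = 65
Count(depth <= 6) = 65
Count(depth == 7) = 65 - 65 = 0

Answer: 0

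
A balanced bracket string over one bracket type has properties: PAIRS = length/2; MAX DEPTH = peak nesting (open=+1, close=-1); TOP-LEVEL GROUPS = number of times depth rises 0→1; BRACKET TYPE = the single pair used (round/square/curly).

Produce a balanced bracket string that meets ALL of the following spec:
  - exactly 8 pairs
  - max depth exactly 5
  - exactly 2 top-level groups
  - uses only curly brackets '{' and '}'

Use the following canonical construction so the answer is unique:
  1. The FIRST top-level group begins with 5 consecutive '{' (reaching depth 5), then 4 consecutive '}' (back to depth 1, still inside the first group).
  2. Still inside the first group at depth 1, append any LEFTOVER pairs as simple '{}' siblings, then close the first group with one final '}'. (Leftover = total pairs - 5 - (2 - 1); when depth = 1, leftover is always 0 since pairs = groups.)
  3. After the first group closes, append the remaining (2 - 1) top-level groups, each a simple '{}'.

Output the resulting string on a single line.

Spec: pairs=8 depth=5 groups=2
Leftover pairs = 8 - 5 - (2-1) = 2
First group: deep chain of depth 5 + 2 sibling pairs
Remaining 1 groups: simple '{}' each

Answer: {{{{{}}}}{}{}}{}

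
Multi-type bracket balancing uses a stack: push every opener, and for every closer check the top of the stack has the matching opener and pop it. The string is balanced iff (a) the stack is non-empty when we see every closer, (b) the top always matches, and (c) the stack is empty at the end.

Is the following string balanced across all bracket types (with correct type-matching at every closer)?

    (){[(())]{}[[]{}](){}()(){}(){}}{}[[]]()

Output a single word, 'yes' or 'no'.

Answer: yes

Derivation:
pos 0: push '('; stack = (
pos 1: ')' matches '('; pop; stack = (empty)
pos 2: push '{'; stack = {
pos 3: push '['; stack = {[
pos 4: push '('; stack = {[(
pos 5: push '('; stack = {[((
pos 6: ')' matches '('; pop; stack = {[(
pos 7: ')' matches '('; pop; stack = {[
pos 8: ']' matches '['; pop; stack = {
pos 9: push '{'; stack = {{
pos 10: '}' matches '{'; pop; stack = {
pos 11: push '['; stack = {[
pos 12: push '['; stack = {[[
pos 13: ']' matches '['; pop; stack = {[
pos 14: push '{'; stack = {[{
pos 15: '}' matches '{'; pop; stack = {[
pos 16: ']' matches '['; pop; stack = {
pos 17: push '('; stack = {(
pos 18: ')' matches '('; pop; stack = {
pos 19: push '{'; stack = {{
pos 20: '}' matches '{'; pop; stack = {
pos 21: push '('; stack = {(
pos 22: ')' matches '('; pop; stack = {
pos 23: push '('; stack = {(
pos 24: ')' matches '('; pop; stack = {
pos 25: push '{'; stack = {{
pos 26: '}' matches '{'; pop; stack = {
pos 27: push '('; stack = {(
pos 28: ')' matches '('; pop; stack = {
pos 29: push '{'; stack = {{
pos 30: '}' matches '{'; pop; stack = {
pos 31: '}' matches '{'; pop; stack = (empty)
pos 32: push '{'; stack = {
pos 33: '}' matches '{'; pop; stack = (empty)
pos 34: push '['; stack = [
pos 35: push '['; stack = [[
pos 36: ']' matches '['; pop; stack = [
pos 37: ']' matches '['; pop; stack = (empty)
pos 38: push '('; stack = (
pos 39: ')' matches '('; pop; stack = (empty)
end: stack empty → VALID
Verdict: properly nested → yes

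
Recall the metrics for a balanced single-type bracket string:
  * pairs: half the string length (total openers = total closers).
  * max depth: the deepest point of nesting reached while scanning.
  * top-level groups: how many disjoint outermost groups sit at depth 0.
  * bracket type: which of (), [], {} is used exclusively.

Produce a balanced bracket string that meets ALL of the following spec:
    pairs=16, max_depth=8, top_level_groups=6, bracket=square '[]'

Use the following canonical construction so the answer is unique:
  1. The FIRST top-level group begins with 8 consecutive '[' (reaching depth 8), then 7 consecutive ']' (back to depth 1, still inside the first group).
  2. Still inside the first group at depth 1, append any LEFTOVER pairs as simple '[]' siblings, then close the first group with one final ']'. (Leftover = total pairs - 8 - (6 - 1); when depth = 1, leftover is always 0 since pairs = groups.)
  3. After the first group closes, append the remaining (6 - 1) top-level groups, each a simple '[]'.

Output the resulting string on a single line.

Answer: [[[[[[[[]]]]]]][][][]][][][][][]

Derivation:
Spec: pairs=16 depth=8 groups=6
Leftover pairs = 16 - 8 - (6-1) = 3
First group: deep chain of depth 8 + 3 sibling pairs
Remaining 5 groups: simple '[]' each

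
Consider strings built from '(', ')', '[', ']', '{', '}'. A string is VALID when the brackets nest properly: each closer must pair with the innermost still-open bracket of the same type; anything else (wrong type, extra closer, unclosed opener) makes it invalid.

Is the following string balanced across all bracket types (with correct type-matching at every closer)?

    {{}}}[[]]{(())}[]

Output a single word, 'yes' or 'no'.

Answer: no

Derivation:
pos 0: push '{'; stack = {
pos 1: push '{'; stack = {{
pos 2: '}' matches '{'; pop; stack = {
pos 3: '}' matches '{'; pop; stack = (empty)
pos 4: saw closer '}' but stack is empty → INVALID
Verdict: unmatched closer '}' at position 4 → no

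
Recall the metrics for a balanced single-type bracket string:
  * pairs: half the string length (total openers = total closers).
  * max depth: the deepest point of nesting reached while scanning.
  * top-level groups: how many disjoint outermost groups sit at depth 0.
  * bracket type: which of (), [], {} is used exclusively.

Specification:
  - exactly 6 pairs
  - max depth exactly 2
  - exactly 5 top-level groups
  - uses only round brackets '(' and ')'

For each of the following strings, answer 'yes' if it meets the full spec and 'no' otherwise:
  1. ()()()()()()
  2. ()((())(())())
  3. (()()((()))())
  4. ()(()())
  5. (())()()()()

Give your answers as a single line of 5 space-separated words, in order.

String 1 '()()()()()()': depth seq [1 0 1 0 1 0 1 0 1 0 1 0]
  -> pairs=6 depth=1 groups=6 -> no
String 2 '()((())(())())': depth seq [1 0 1 2 3 2 1 2 3 2 1 2 1 0]
  -> pairs=7 depth=3 groups=2 -> no
String 3 '(()()((()))())': depth seq [1 2 1 2 1 2 3 4 3 2 1 2 1 0]
  -> pairs=7 depth=4 groups=1 -> no
String 4 '()(()())': depth seq [1 0 1 2 1 2 1 0]
  -> pairs=4 depth=2 groups=2 -> no
String 5 '(())()()()()': depth seq [1 2 1 0 1 0 1 0 1 0 1 0]
  -> pairs=6 depth=2 groups=5 -> yes

Answer: no no no no yes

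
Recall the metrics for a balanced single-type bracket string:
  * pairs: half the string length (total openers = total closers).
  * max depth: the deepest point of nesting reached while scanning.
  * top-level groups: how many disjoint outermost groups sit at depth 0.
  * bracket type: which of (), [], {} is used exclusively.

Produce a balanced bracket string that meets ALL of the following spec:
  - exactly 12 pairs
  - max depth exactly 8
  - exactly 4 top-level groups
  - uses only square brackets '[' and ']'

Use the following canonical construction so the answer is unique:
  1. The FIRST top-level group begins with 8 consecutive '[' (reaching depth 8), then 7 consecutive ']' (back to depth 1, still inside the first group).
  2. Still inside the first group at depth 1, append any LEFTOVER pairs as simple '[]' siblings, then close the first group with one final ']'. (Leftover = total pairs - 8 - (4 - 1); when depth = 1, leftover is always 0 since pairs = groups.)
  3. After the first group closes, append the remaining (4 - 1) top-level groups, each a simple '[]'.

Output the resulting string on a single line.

Answer: [[[[[[[[]]]]]]][]][][][]

Derivation:
Spec: pairs=12 depth=8 groups=4
Leftover pairs = 12 - 8 - (4-1) = 1
First group: deep chain of depth 8 + 1 sibling pairs
Remaining 3 groups: simple '[]' each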